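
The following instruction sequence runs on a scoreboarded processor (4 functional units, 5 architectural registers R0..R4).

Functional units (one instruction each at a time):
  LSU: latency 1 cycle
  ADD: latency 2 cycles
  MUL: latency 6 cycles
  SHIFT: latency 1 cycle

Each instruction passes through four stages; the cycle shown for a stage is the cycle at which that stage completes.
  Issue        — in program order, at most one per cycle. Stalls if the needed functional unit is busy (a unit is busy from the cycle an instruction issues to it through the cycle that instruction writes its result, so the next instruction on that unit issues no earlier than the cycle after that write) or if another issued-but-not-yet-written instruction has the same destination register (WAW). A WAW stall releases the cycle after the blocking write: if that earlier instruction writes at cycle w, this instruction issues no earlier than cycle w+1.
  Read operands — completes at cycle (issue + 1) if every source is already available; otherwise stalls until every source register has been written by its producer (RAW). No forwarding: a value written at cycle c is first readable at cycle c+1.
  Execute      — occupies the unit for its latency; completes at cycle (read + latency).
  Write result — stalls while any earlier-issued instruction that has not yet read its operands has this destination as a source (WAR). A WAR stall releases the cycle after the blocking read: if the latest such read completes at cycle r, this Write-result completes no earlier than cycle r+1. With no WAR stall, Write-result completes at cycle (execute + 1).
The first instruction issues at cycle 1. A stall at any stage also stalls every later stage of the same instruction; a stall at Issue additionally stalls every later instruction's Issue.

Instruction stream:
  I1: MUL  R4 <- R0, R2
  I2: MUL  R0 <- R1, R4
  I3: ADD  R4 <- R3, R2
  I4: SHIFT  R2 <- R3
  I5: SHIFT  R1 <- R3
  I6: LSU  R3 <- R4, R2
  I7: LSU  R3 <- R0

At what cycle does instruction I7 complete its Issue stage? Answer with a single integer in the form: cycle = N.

[I1] 1/2/8/9
[I2] 10/11/17/18  (struct: MUL busy until I1 writes@9)
[I3] 11/12/14/15
[I4] 12/13/14/15
[I5] 16/17/18/19  (struct: SHIFT busy until I4 writes@15)
[I6] 17/18/19/20
[I7] 21/22/23/24  (struct: LSU busy until I6 writes@20)

cycle = 21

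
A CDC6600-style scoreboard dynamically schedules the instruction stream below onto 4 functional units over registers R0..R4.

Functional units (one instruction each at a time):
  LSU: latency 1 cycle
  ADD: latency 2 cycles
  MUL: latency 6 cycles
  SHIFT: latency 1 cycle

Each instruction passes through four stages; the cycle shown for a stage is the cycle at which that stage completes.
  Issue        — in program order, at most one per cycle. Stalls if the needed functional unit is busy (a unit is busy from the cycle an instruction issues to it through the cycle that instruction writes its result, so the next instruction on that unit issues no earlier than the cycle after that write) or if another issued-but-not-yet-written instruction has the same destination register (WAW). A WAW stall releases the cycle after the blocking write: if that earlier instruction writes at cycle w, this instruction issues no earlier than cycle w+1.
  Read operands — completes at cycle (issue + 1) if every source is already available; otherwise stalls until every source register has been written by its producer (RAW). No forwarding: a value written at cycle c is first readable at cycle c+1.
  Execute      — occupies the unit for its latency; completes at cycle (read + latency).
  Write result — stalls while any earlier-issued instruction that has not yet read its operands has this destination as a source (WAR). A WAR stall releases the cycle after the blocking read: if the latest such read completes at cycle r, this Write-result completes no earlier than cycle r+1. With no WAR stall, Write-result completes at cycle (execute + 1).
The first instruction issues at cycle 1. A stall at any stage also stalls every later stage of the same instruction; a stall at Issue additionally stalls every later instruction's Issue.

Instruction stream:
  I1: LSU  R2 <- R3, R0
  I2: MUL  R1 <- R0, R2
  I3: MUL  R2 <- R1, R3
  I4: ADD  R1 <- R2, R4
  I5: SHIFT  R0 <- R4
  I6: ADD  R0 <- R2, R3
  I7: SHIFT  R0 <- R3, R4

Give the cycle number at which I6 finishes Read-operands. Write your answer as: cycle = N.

cycle = 27

1) issue 1, read 2, done 3, write 4
2) issue 2, read 5, done 11, write 12  <RAW R2: wait I1 write@4>
3) issue 13, read 14, done 20, write 21  <struct: MUL busy until I2 writes@12>
4) issue 14, read 22, done 24, write 25  <RAW R2: wait I3 write@21>
5) issue 15, read 16, done 17, write 18
6) issue 26, read 27, done 29, write 30  <struct: ADD busy until I4 writes@25>
7) issue 31, read 32, done 33, write 34  <WAW R0: wait I6 write@30>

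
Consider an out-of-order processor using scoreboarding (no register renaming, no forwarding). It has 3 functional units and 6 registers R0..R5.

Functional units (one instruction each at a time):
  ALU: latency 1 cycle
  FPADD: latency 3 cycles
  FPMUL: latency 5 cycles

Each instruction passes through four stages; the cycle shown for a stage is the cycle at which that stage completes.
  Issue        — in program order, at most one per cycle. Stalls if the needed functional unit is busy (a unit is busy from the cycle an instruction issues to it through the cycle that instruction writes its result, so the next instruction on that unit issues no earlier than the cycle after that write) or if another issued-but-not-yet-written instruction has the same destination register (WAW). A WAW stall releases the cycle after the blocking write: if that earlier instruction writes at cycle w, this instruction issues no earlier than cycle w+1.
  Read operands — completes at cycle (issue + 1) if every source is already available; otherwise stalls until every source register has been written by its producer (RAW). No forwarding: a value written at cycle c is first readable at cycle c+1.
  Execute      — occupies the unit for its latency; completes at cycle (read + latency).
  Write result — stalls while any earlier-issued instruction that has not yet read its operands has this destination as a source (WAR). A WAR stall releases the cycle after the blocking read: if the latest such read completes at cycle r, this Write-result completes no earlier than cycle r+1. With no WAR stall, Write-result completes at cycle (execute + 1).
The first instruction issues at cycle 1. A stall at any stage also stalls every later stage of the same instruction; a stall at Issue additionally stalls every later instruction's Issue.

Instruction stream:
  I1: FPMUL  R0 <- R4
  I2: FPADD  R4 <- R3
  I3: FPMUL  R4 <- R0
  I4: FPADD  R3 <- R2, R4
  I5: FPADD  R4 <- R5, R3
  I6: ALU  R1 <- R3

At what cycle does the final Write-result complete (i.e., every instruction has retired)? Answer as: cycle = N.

cycle = 27

c1: I1 issues→FPMUL
c2: I1 reads | I2 issues→FPADD
c3: I2 reads
c6: I2 exec-done
c7: I1 exec-done | I2 writes R4
c8: I1 writes R0
c9: I3 issues→FPMUL
c10: I3 reads | I4 issues→FPADD
c15: I3 exec-done
c16: I3 writes R4
c17: I4 reads
c20: I4 exec-done
c21: I4 writes R3
c22: I5 issues→FPADD
c23: I5 reads | I6 issues→ALU
c24: I6 reads
c25: I6 exec-done
c26: I5 exec-done | I6 writes R1
c27: I5 writes R4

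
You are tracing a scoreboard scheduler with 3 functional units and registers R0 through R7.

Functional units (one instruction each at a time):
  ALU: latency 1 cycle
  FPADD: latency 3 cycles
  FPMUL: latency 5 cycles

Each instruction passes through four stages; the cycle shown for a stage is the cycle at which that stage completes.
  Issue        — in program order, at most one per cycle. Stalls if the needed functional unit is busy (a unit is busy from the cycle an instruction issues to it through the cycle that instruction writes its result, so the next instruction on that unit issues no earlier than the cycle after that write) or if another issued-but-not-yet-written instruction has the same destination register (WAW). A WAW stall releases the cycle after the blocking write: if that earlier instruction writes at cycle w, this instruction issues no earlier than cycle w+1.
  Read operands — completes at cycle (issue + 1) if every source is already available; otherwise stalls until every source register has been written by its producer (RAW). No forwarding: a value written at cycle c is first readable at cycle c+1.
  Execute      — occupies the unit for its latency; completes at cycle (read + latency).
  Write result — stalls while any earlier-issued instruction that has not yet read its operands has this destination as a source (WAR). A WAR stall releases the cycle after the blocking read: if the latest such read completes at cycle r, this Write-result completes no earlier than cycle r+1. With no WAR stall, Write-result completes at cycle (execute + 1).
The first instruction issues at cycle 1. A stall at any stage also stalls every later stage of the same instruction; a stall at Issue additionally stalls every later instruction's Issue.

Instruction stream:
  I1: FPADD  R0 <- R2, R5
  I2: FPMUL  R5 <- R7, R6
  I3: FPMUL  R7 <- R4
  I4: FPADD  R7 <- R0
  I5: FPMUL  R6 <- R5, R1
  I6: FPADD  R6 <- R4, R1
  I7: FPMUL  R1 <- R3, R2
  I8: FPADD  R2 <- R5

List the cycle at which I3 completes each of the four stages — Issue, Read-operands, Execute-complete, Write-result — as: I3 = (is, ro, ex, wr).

[I1] 1/2/5/6
[I2] 2/3/8/9
[I3] 10/11/16/17  (struct: FPMUL busy until I2 writes@9)
[I4] 18/19/22/23  (WAW R7: wait I3 write@17)
[I5] 19/20/25/26
[I6] 27/28/31/32  (WAW R6: wait I5 write@26)
[I7] 28/29/34/35
[I8] 33/34/37/38  (struct: FPADD busy until I6 writes@32)

I3 = (10, 11, 16, 17)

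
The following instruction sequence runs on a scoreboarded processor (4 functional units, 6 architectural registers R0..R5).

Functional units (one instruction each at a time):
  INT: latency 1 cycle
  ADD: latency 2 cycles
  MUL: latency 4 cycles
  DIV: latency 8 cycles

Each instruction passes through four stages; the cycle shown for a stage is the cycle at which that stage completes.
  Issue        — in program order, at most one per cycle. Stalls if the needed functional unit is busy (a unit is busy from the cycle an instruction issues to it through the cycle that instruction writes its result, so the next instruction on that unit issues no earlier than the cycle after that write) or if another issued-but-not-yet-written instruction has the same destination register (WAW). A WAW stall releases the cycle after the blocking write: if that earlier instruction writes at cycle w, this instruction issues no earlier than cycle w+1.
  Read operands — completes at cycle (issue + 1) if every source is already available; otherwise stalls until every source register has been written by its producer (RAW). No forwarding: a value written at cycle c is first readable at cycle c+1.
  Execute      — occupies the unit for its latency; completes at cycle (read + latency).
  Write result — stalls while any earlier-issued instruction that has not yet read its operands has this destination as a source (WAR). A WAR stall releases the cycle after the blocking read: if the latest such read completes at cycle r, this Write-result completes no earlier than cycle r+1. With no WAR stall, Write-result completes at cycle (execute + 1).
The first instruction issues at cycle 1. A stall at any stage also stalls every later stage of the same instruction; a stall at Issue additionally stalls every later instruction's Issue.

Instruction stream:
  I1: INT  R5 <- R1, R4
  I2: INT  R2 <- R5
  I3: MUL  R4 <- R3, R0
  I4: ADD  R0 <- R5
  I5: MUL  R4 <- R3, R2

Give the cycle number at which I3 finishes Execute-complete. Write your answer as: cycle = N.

cycle = 11

  I1 | 1 | 2 | 3 | 4
  I2 | 5 | 6 | 7 | 8   struct: INT busy until I1 writes@4
  I3 | 6 | 7 | 11 | 12
  I4 | 7 | 8 | 10 | 11
  I5 | 13 | 14 | 18 | 19   struct: MUL busy until I3 writes@12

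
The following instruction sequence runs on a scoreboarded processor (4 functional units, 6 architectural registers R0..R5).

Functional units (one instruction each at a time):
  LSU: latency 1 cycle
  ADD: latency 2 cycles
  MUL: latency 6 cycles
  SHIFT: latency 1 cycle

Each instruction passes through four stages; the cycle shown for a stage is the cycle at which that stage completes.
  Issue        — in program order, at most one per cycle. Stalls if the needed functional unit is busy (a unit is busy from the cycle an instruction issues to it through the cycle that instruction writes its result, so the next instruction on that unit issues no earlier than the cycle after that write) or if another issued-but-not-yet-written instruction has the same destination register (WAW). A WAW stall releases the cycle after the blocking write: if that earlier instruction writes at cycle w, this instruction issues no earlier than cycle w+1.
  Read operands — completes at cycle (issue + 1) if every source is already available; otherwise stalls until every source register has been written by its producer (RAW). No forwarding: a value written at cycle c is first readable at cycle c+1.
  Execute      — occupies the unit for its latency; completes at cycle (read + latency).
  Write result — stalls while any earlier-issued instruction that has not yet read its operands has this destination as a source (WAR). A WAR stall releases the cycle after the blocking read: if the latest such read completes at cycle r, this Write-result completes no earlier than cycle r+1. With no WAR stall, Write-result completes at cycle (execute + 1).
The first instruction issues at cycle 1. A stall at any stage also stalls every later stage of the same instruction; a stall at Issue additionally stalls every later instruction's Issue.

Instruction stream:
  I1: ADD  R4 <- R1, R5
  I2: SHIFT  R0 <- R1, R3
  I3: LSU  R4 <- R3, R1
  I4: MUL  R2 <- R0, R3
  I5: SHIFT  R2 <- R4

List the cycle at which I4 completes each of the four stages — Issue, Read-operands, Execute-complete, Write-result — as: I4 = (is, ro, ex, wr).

t=1  I1→ADD
t=2  I1 RO, I2→SHIFT
t=3  I2 RO
t=4  I1 EX, I2 EX
t=5  I1 WR R4, I2 WR R0
t=6  I3→LSU
t=7  I3 RO, I4→MUL
t=8  I3 EX, I4 RO
t=9  I3 WR R4
t=14  I4 EX
t=15  I4 WR R2
t=16  I5→SHIFT
t=17  I5 RO
t=18  I5 EX
t=19  I5 WR R2

I4 = (7, 8, 14, 15)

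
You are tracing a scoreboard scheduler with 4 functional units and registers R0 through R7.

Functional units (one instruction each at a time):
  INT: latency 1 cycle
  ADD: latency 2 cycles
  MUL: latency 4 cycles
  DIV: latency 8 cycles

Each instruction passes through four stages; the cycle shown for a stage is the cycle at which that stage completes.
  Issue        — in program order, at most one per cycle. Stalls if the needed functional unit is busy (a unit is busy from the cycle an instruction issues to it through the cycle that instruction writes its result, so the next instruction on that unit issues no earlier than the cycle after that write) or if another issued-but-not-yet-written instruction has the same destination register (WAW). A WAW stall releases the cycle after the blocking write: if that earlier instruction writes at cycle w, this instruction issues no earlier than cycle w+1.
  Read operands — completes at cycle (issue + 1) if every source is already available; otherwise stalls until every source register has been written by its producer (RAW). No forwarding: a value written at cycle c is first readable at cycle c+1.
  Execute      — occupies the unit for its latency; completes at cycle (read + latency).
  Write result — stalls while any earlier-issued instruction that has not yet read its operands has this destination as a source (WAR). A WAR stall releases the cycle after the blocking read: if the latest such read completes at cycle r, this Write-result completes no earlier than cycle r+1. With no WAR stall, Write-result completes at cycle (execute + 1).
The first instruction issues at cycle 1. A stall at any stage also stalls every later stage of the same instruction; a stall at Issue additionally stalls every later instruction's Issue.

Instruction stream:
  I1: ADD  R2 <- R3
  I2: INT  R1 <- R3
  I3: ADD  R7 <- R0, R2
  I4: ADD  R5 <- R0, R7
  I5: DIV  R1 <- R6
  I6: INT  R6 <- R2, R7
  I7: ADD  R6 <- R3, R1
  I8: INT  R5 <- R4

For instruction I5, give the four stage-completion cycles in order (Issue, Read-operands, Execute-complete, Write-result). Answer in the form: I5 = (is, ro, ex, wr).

I5 = (12, 13, 21, 22)

c1: I1→ADD
c2: I1 RO, I2→INT
c3: I2 RO
c4: I1 EX, I2 EX
c5: I1 WR R2, I2 WR R1
c6: I3→ADD
c7: I3 RO
c9: I3 EX
c10: I3 WR R7
c11: I4→ADD
c12: I4 RO, I5→DIV
c13: I5 RO, I6→INT
c14: I4 EX, I6 RO
c15: I4 WR R5, I6 EX
c16: I6 WR R6
c17: I7→ADD
c18: I8→INT
c19: I8 RO
c20: I8 EX
c21: I5 EX, I8 WR R5
c22: I5 WR R1
c23: I7 RO
c25: I7 EX
c26: I7 WR R6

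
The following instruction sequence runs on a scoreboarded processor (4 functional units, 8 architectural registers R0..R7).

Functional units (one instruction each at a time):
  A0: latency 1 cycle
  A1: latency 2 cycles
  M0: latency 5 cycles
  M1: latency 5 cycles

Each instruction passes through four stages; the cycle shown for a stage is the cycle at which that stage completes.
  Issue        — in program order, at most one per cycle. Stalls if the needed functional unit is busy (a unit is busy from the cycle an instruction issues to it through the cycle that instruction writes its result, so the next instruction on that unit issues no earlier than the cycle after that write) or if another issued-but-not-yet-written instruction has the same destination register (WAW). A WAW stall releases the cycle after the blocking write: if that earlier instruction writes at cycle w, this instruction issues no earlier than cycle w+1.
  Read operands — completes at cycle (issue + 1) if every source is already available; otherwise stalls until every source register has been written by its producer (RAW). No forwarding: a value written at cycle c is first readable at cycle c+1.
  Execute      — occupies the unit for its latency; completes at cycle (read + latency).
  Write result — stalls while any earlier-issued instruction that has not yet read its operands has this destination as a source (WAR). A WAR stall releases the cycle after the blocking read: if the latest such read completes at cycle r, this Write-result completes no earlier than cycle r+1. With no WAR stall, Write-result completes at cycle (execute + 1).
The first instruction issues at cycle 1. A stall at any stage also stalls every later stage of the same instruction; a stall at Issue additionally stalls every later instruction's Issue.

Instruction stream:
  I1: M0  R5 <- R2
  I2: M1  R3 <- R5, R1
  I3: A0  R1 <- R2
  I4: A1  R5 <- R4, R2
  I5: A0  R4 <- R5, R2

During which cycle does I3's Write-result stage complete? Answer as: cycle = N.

[1] issue I1 (M0)
[2] I1 read-ops, issue I2 (M1)
[3] issue I3 (A0)
[4] I3 read-ops
[5] I3 finished on A0
[7] I1 finished on M0
[8] I1→R5
[9] I2 read-ops, issue I4 (A1)
[10] I3→R1, I4 read-ops
[11] issue I5 (A0)
[12] I4 finished on A1
[13] I4→R5
[14] I2 finished on M1, I5 read-ops
[15] I2→R3, I5 finished on A0
[16] I5→R4

cycle = 10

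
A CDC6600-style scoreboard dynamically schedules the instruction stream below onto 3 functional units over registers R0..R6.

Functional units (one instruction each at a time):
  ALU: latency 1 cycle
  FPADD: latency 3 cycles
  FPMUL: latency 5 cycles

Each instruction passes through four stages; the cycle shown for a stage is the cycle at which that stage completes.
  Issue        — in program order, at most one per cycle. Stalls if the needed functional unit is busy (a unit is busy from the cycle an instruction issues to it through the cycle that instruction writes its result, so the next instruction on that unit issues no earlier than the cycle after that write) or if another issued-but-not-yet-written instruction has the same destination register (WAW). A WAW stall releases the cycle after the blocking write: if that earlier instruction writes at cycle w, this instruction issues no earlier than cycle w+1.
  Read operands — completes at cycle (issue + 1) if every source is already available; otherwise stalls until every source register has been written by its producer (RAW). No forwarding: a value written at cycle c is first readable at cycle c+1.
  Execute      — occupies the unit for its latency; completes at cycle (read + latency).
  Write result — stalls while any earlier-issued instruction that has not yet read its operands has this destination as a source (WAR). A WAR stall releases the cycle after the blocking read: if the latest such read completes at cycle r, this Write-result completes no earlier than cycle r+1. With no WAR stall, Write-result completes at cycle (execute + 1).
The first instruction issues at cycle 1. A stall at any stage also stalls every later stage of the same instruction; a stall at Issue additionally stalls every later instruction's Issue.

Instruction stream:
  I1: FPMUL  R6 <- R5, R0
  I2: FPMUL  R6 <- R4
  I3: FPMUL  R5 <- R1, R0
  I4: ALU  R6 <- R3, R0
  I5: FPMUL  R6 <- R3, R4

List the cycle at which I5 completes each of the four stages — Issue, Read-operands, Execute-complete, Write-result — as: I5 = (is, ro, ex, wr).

I5 = (25, 26, 31, 32)

I1  is:1  ro:2  ex:7  wr:8
I2  is:9  ro:10  ex:15  wr:16  — struct: FPMUL busy until I1 writes@8
I3  is:17  ro:18  ex:23  wr:24  — struct: FPMUL busy until I2 writes@16
I4  is:18  ro:19  ex:20  wr:21
I5  is:25  ro:26  ex:31  wr:32  — struct: FPMUL busy until I3 writes@24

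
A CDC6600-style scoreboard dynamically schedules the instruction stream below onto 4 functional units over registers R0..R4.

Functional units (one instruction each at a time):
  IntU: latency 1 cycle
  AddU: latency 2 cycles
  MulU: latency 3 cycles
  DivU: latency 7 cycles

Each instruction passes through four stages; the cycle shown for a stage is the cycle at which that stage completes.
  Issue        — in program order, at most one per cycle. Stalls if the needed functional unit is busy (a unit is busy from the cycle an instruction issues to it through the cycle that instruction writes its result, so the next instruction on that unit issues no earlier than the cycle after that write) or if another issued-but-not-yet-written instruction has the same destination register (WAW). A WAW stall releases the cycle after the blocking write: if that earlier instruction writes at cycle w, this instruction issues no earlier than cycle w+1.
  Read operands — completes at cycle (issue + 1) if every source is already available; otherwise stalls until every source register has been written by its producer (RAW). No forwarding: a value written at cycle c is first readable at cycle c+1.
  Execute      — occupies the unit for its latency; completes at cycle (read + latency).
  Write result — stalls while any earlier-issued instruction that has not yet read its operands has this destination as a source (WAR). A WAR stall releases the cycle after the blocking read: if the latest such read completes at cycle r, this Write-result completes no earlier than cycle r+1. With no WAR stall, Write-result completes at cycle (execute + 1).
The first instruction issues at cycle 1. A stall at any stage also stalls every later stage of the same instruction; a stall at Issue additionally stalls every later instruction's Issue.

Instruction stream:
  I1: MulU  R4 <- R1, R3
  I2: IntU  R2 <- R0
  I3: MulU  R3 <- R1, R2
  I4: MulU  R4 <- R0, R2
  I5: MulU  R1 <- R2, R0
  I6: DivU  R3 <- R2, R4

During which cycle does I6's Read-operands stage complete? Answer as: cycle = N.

cycle = 21

t=1  I1 issues→MulU
t=2  I1 reads | I2 issues→IntU
t=3  I2 reads
t=4  I2 exec-done
t=5  I1 exec-done | I2 writes R2
t=6  I1 writes R4
t=7  I3 issues→MulU
t=8  I3 reads
t=11  I3 exec-done
t=12  I3 writes R3
t=13  I4 issues→MulU
t=14  I4 reads
t=17  I4 exec-done
t=18  I4 writes R4
t=19  I5 issues→MulU
t=20  I5 reads | I6 issues→DivU
t=21  I6 reads
t=23  I5 exec-done
t=24  I5 writes R1
t=28  I6 exec-done
t=29  I6 writes R3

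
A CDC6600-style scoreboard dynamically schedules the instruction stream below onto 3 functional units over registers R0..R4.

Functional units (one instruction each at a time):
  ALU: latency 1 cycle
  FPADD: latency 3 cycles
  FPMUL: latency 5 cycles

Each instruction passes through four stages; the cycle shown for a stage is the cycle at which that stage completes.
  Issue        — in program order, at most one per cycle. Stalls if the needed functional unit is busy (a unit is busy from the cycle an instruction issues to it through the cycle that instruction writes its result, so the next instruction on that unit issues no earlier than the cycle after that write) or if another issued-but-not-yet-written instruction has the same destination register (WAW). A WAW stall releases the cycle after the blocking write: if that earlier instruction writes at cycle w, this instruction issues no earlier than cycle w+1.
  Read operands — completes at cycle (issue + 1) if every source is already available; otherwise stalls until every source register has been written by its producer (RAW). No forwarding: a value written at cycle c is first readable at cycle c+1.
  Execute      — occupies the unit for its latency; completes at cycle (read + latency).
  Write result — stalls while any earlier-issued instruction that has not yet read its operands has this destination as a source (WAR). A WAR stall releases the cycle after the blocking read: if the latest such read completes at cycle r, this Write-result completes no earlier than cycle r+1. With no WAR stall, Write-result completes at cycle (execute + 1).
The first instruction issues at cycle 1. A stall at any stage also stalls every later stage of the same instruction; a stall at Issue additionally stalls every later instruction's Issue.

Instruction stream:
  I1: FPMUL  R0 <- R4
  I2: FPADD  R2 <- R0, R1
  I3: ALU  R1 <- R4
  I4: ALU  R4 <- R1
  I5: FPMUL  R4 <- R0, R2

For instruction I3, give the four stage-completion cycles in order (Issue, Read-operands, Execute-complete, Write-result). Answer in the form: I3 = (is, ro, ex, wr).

t=1  issue I1 (FPMUL)
t=2  I1 read-ops; issue I2 (FPADD)
t=3  issue I3 (ALU)
t=4  I3 read-ops
t=5  I3 finished on ALU
t=7  I1 finished on FPMUL
t=8  I1→R0
t=9  I2 read-ops
t=10  I3→R1
t=11  issue I4 (ALU)
t=12  I2 finished on FPADD; I4 read-ops
t=13  I2→R2; I4 finished on ALU
t=14  I4→R4
t=15  issue I5 (FPMUL)
t=16  I5 read-ops
t=21  I5 finished on FPMUL
t=22  I5→R4

I3 = (3, 4, 5, 10)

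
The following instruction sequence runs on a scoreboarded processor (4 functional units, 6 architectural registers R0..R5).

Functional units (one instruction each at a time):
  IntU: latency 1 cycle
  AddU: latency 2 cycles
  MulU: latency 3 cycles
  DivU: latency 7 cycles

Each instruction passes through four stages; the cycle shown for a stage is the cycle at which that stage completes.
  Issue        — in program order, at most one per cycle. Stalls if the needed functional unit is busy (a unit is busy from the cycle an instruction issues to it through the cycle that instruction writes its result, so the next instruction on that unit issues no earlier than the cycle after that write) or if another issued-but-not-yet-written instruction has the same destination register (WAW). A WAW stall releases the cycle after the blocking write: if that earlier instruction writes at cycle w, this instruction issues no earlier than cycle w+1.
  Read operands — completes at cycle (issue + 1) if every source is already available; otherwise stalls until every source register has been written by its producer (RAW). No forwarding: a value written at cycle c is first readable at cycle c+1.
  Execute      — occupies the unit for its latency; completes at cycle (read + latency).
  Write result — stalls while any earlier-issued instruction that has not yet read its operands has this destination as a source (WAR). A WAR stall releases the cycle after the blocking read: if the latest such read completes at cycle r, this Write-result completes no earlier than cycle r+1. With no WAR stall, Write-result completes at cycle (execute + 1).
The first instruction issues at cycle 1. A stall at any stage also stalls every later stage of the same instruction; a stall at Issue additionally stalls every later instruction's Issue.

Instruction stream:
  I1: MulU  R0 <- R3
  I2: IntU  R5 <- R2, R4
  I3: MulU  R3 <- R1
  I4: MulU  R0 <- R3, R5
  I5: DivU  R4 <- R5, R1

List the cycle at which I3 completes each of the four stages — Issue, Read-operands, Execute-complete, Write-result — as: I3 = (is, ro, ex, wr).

I1 -> (1, 2, 5, 6)
I2 -> (2, 3, 4, 5)
I3 -> (7, 8, 11, 12)  // struct: MulU busy until I1 writes@6
I4 -> (13, 14, 17, 18)  // struct: MulU busy until I3 writes@12
I5 -> (14, 15, 22, 23)

I3 = (7, 8, 11, 12)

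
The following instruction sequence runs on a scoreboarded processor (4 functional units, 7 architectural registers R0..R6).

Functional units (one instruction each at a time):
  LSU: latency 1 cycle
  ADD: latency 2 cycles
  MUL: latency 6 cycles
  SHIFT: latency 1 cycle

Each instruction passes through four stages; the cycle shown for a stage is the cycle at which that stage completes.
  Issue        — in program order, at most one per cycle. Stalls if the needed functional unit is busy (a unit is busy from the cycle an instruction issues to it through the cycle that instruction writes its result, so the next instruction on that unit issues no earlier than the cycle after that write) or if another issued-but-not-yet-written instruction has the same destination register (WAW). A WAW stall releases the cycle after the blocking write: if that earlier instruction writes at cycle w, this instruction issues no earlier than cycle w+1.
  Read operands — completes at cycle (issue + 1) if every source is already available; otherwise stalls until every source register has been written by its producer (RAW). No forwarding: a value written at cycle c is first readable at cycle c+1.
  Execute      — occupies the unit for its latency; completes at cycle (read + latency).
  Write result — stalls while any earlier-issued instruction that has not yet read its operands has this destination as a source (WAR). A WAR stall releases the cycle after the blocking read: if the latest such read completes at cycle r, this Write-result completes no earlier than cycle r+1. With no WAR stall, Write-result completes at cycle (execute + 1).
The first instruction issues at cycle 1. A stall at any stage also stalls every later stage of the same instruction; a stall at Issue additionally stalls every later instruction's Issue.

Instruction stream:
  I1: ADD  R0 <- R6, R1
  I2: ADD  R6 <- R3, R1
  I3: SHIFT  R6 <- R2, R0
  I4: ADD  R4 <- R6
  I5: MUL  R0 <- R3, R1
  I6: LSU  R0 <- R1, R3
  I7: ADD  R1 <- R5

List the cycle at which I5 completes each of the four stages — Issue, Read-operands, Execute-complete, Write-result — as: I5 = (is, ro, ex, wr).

I5 = (13, 14, 20, 21)

  I1 | 1 | 2 | 4 | 5
  I2 | 6 | 7 | 9 | 10   struct: ADD busy until I1 writes@5
  I3 | 11 | 12 | 13 | 14   WAW R6: wait I2 write@10
  I4 | 12 | 15 | 17 | 18   RAW R6: wait I3 write@14
  I5 | 13 | 14 | 20 | 21
  I6 | 22 | 23 | 24 | 25   WAW R0: wait I5 write@21
  I7 | 23 | 24 | 26 | 27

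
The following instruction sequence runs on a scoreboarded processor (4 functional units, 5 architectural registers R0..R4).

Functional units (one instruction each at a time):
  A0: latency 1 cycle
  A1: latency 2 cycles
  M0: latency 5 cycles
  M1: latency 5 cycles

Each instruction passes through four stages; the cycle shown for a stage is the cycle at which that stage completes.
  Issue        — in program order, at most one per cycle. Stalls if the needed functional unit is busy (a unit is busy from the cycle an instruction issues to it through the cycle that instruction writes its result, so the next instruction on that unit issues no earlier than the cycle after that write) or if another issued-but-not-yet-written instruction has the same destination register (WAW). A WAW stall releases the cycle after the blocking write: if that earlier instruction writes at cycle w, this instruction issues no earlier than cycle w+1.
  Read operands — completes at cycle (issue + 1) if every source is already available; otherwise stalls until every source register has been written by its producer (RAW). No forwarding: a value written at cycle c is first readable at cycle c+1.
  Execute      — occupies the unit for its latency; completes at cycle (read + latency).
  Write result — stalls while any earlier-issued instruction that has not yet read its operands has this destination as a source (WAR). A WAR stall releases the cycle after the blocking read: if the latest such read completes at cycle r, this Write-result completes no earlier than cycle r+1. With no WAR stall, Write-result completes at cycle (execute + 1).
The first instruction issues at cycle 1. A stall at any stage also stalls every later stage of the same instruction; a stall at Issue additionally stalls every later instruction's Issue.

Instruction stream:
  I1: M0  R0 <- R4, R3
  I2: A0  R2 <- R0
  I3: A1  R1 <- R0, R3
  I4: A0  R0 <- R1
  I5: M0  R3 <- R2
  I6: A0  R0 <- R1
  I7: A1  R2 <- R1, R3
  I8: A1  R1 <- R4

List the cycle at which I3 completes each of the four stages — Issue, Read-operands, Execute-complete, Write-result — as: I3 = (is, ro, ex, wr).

I1: IS=1 RO=2 EX=7 WR=8
I2: IS=2 RO=9 EX=10 WR=11  [RAW R0: wait I1 write@8]
I3: IS=3 RO=9 EX=11 WR=12  [RAW R0: wait I1 write@8]
I4: IS=12 RO=13 EX=14 WR=15  [struct: A0 busy until I2 writes@11]
I5: IS=13 RO=14 EX=19 WR=20
I6: IS=16 RO=17 EX=18 WR=19  [struct: A0 busy until I4 writes@15]
I7: IS=17 RO=21 EX=23 WR=24  [RAW R3: wait I5 write@20]
I8: IS=25 RO=26 EX=28 WR=29  [struct: A1 busy until I7 writes@24]

I3 = (3, 9, 11, 12)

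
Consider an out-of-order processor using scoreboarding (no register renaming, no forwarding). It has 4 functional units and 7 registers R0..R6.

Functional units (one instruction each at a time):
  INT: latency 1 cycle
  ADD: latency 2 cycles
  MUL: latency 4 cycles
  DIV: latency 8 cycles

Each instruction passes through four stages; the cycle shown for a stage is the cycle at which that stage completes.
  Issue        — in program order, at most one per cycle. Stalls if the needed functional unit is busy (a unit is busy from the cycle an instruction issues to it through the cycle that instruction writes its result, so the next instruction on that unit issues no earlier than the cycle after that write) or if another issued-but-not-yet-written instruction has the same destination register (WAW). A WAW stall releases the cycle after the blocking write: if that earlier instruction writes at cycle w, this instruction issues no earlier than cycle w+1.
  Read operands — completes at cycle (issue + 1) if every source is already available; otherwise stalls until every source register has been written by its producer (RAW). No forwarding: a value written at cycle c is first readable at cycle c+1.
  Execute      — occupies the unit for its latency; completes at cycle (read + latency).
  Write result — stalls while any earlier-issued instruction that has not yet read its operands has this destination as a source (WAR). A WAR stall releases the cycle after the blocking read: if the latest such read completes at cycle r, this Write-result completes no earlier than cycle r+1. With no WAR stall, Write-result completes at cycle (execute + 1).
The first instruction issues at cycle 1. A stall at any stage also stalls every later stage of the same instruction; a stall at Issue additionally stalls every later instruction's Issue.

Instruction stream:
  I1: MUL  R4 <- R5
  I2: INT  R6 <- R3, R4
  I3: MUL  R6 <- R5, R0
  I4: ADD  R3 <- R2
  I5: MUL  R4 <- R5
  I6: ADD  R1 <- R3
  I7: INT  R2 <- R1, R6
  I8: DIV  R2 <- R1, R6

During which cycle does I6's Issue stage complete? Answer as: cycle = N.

cycle = 19

I1 -> (1, 2, 6, 7)
I2 -> (2, 8, 9, 10)  // RAW R4: wait I1 write@7
I3 -> (11, 12, 16, 17)  // WAW R6: wait I2 write@10
I4 -> (12, 13, 15, 16)
I5 -> (18, 19, 23, 24)  // struct: MUL busy until I3 writes@17
I6 -> (19, 20, 22, 23)
I7 -> (20, 24, 25, 26)  // RAW R1: wait I6 write@23
I8 -> (27, 28, 36, 37)  // WAW R2: wait I7 write@26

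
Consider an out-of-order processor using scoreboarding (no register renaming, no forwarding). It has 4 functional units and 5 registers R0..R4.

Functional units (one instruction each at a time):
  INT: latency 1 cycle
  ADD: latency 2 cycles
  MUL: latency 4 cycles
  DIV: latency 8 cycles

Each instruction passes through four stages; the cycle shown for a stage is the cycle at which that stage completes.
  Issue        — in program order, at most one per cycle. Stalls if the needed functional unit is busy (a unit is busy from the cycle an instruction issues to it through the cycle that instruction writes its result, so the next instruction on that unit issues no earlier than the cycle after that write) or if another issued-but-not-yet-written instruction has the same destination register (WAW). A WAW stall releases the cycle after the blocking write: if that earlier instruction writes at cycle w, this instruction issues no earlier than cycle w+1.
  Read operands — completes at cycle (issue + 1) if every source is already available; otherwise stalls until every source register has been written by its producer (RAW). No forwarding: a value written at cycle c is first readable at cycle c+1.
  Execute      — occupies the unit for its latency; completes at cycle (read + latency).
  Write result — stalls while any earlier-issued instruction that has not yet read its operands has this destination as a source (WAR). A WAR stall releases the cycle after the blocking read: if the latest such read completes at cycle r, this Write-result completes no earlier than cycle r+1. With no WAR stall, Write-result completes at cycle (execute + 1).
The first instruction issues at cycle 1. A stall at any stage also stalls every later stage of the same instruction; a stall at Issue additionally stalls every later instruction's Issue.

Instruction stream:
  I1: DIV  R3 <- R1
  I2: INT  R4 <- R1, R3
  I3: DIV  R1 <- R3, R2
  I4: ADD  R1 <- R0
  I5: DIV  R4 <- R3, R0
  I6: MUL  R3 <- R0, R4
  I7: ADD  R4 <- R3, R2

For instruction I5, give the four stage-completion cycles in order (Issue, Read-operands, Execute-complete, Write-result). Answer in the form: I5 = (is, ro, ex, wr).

I5 = (24, 25, 33, 34)

[1] I1 dispatched to DIV
[2] I1 operands ready, I2 dispatched to INT
[10] I1 complete
[11] R3←I1
[12] I2 operands ready, I3 dispatched to DIV
[13] I2 complete, I3 operands ready
[14] R4←I2
[21] I3 complete
[22] R1←I3
[23] I4 dispatched to ADD
[24] I4 operands ready, I5 dispatched to DIV
[25] I5 operands ready, I6 dispatched to MUL
[26] I4 complete
[27] R1←I4
[33] I5 complete
[34] R4←I5
[35] I6 operands ready, I7 dispatched to ADD
[39] I6 complete
[40] R3←I6
[41] I7 operands ready
[43] I7 complete
[44] R4←I7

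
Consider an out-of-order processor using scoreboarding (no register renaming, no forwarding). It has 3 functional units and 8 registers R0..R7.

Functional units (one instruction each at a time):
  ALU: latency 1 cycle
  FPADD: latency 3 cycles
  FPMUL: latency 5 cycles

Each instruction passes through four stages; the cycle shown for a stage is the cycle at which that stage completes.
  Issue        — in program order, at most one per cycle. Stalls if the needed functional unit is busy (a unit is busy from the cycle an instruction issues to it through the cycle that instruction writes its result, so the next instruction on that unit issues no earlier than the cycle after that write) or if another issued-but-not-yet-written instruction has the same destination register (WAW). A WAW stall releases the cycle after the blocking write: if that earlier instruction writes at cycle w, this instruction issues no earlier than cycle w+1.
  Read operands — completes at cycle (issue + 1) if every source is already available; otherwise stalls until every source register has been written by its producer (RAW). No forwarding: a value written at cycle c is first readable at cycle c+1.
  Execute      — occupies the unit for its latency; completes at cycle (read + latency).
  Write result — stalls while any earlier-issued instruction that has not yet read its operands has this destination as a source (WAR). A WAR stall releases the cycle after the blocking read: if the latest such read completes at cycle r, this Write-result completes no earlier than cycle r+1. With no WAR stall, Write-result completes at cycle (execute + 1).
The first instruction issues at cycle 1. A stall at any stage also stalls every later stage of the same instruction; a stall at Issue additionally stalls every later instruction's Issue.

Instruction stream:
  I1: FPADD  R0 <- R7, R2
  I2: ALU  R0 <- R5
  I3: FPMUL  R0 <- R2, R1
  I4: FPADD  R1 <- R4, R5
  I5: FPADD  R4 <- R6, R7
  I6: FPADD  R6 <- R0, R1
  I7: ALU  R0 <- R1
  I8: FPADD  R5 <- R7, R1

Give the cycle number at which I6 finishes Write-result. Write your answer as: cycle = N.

I1: IS=1 RO=2 EX=5 WR=6
I2: IS=7 RO=8 EX=9 WR=10  [WAW R0: wait I1 write@6]
I3: IS=11 RO=12 EX=17 WR=18  [WAW R0: wait I2 write@10]
I4: IS=12 RO=13 EX=16 WR=17
I5: IS=18 RO=19 EX=22 WR=23  [struct: FPADD busy until I4 writes@17]
I6: IS=24 RO=25 EX=28 WR=29  [struct: FPADD busy until I5 writes@23]
I7: IS=25 RO=26 EX=27 WR=28
I8: IS=30 RO=31 EX=34 WR=35  [struct: FPADD busy until I6 writes@29]

cycle = 29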